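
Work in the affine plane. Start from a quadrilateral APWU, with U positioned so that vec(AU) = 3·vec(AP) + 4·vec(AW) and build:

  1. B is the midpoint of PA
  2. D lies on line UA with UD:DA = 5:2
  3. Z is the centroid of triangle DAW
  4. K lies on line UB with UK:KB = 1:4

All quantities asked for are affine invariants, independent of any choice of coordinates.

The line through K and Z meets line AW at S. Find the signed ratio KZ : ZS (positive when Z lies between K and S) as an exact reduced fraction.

KZ:ZS = 31/4

Set A = (0, 0), P = (1, 0), W = (0, 1), U = (3, 4); any affine frame gives the same invariant.
1. B is the midpoint of PA ⇒ B = (1/2, 0)
2. D lies on line UA with UD:DA = 5:2 ⇒ D = (6/7, 8/7)
3. Z is the centroid of triangle DAW ⇒ Z = (2/7, 5/7)
4. K lies on line UB with UK:KB = 1:4 ⇒ K = (5/2, 16/5)
line KZ meets AW at S = (0, 61/155)
Z = K + t·(S−K) with t = 31/35, so KZ:ZS = 31/35:4/35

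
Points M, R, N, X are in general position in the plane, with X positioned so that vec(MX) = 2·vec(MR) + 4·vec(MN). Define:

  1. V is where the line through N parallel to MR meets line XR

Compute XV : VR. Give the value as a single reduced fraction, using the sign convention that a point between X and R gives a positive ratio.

Set M = (0, 0), R = (1, 0), N = (0, 1), X = (2, 4); any affine frame gives the same invariant.
1. V is where the line through N parallel to MR meets line XR ⇒ V = (5/4, 1)
V = X + t·(R−X) with t = 3/4, so XV:VR = t:(1−t) = 3/4:1/4

XV:VR = 3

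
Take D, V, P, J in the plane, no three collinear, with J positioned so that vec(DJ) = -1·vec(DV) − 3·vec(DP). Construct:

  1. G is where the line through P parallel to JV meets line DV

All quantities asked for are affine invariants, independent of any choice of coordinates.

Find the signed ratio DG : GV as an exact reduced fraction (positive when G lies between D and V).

Assign D = (0, 0), V = (1, 0), P = (0, 1), J = (-1, -3) — the answer is frame-independent, so this choice is without loss of generality.
1. G is where the line through P parallel to JV meets line DV ⇒ G = (-2/3, 0)
G = D + t·(V−D) with t = -2/3, so DG:GV = t:(1−t) = -2/3:5/3

DG:GV = -2/5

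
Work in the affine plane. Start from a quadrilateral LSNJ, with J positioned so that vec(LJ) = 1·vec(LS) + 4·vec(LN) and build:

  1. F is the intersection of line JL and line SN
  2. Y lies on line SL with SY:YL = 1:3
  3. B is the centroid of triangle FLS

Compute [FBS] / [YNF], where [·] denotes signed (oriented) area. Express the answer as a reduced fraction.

[FBS]:[YNF] = -16/3

Assign L = (0, 0), S = (1, 0), N = (0, 1), J = (1, 4) — the answer is frame-independent, so this choice is without loss of generality.
1. F is the intersection of line JL and line SN ⇒ F = (1/5, 4/5)
2. Y lies on line SL with SY:YL = 1:3 ⇒ Y = (3/4, 0)
3. B is the centroid of triangle FLS ⇒ B = (2/5, 4/15)
2·[FBS] = 4/15, 2·[YNF] = -1/20
[FBS]:[YNF] = 4/15:-1/20 = -16/3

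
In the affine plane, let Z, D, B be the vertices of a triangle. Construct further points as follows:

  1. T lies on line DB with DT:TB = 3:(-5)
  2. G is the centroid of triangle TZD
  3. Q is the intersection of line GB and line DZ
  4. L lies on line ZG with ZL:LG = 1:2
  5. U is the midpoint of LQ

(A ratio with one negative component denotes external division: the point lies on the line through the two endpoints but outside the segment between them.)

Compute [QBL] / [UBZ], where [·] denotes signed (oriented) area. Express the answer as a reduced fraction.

[QBL]:[UBZ] = 8/9

Choose coordinates Z = (0, 0), D = (1, 0), B = (0, 1).
1. T lies on line DB with DT:TB = 3:(-5) ⇒ T = (5/2, -3/2)
2. G is the centroid of triangle TZD ⇒ G = (7/6, -1/2)
3. Q is the intersection of line GB and line DZ ⇒ Q = (7/9, 0)
4. L lies on line ZG with ZL:LG = 1:2 ⇒ L = (7/18, -1/6)
5. U is the midpoint of LQ ⇒ U = (7/12, -1/12)
2·[QBL] = 14/27, 2·[UBZ] = 7/12
[QBL]:[UBZ] = 14/27:7/12 = 8/9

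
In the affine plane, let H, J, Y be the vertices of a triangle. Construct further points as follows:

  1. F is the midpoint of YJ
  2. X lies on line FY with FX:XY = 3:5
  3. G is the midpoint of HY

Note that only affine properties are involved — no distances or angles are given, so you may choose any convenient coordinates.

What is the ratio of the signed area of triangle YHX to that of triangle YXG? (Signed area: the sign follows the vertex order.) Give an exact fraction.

Set H = (0, 0), J = (1, 0), Y = (0, 1); any affine frame gives the same invariant.
1. F is the midpoint of YJ ⇒ F = (1/2, 1/2)
2. X lies on line FY with FX:XY = 3:5 ⇒ X = (5/16, 11/16)
3. G is the midpoint of HY ⇒ G = (0, 1/2)
2·[YHX] = 5/16, 2·[YXG] = -5/32
[YHX]:[YXG] = 5/16:-5/32 = -2

[YHX]:[YXG] = -2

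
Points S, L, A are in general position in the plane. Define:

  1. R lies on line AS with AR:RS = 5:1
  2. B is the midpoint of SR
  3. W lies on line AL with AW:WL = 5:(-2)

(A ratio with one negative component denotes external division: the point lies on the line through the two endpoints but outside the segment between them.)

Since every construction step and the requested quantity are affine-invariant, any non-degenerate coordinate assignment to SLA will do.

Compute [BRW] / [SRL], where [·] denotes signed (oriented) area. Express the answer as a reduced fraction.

Assign S = (0, 0), L = (1, 0), A = (0, 1) — the answer is frame-independent, so this choice is without loss of generality.
1. R lies on line AS with AR:RS = 5:1 ⇒ R = (0, 1/6)
2. B is the midpoint of SR ⇒ B = (0, 1/12)
3. W lies on line AL with AW:WL = 5:(-2) ⇒ W = (5/3, -2/3)
2·[BRW] = -5/36, 2·[SRL] = -1/6
[BRW]:[SRL] = -5/36:-1/6 = 5/6

[BRW]:[SRL] = 5/6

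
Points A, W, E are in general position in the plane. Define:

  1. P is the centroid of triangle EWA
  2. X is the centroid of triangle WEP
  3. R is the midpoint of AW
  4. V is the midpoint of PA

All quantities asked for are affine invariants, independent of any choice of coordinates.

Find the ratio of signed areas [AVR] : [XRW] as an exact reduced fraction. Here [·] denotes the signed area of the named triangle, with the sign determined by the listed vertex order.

Assign A = (0, 0), W = (1, 0), E = (0, 1) — the answer is frame-independent, so this choice is without loss of generality.
1. P is the centroid of triangle EWA ⇒ P = (1/3, 1/3)
2. X is the centroid of triangle WEP ⇒ X = (4/9, 4/9)
3. R is the midpoint of AW ⇒ R = (1/2, 0)
4. V is the midpoint of PA ⇒ V = (1/6, 1/6)
2·[AVR] = -1/12, 2·[XRW] = 2/9
[AVR]:[XRW] = -1/12:2/9 = -3/8

[AVR]:[XRW] = -3/8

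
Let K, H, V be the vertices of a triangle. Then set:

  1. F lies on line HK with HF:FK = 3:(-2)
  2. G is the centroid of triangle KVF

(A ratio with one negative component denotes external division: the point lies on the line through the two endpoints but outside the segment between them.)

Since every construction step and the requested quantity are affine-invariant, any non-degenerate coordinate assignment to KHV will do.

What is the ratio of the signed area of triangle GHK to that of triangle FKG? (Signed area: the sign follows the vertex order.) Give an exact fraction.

Set K = (0, 0), H = (1, 0), V = (0, 1); any affine frame gives the same invariant.
1. F lies on line HK with HF:FK = 3:(-2) ⇒ F = (-2, 0)
2. G is the centroid of triangle KVF ⇒ G = (-2/3, 1/3)
2·[GHK] = -1/3, 2·[FKG] = 2/3
[GHK]:[FKG] = -1/3:2/3 = -1/2

[GHK]:[FKG] = -1/2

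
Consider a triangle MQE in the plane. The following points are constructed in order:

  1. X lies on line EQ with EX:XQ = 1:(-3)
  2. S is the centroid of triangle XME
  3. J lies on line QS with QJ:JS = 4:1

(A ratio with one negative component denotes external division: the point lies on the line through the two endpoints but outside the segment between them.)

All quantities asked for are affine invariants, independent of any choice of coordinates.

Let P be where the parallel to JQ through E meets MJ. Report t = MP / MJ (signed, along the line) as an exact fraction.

t = 7/5

Set M = (0, 0), Q = (1, 0), E = (0, 1); any affine frame gives the same invariant.
1. X lies on line EQ with EX:XQ = 1:(-3) ⇒ X = (-1/2, 3/2)
2. S is the centroid of triangle XME ⇒ S = (-1/6, 5/6)
3. J lies on line QS with QJ:JS = 4:1 ⇒ J = (1/15, 2/3)
through E parallel to JQ: direction (14/15, -2/3); meets MJ at P = (7/75, 14/15)
P = M + t·(J−M) with t = 7/5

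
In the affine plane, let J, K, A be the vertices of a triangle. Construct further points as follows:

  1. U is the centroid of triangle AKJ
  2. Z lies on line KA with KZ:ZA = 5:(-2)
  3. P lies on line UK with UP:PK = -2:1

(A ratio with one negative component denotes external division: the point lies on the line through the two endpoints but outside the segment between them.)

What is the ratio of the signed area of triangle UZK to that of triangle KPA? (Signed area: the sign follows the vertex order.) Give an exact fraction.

[UZK]:[KPA] = -5/3

Work in coordinates with J = (0, 0), K = (1, 0), A = (0, 1).
1. U is the centroid of triangle AKJ ⇒ U = (1/3, 1/3)
2. Z lies on line KA with KZ:ZA = 5:(-2) ⇒ Z = (-2/3, 5/3)
3. P lies on line UK with UP:PK = -2:1 ⇒ P = (5/3, -1/3)
2·[UZK] = -5/9, 2·[KPA] = 1/3
[UZK]:[KPA] = -5/9:1/3 = -5/3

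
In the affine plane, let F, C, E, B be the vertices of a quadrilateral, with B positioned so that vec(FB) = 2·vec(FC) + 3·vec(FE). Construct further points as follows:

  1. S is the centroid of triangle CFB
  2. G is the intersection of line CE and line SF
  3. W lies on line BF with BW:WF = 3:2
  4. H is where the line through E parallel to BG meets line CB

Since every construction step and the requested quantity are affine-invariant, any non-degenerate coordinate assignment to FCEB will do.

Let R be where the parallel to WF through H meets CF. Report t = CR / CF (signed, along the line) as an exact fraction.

t = 2

Set F = (0, 0), C = (1, 0), E = (0, 1), B = (2, 3); any affine frame gives the same invariant.
1. S is the centroid of triangle CFB ⇒ S = (1, 1)
2. G is the intersection of line CE and line SF ⇒ G = (1/2, 1/2)
3. W lies on line BF with BW:WF = 3:2 ⇒ W = (4/5, 6/5)
4. H is where the line through E parallel to BG meets line CB ⇒ H = (3, 6)
through H parallel to WF: direction (-4/5, -6/5); meets CF at R = (-1, 0)
R = C + t·(F−C) with t = 2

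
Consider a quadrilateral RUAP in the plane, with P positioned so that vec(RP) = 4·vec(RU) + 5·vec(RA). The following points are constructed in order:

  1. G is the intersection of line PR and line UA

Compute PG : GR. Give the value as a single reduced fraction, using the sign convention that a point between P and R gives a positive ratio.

PG:GR = 8

Set R = (0, 0), U = (1, 0), A = (0, 1), P = (4, 5); any affine frame gives the same invariant.
1. G is the intersection of line PR and line UA ⇒ G = (4/9, 5/9)
G = P + t·(R−P) with t = 8/9, so PG:GR = t:(1−t) = 8/9:1/9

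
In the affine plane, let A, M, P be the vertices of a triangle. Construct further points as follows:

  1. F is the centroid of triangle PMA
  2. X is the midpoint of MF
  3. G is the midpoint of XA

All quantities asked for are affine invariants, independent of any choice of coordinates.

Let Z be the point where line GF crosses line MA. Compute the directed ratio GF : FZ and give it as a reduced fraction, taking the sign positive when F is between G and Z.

Choose coordinates A = (0, 0), M = (1, 0), P = (0, 1).
1. F is the centroid of triangle PMA ⇒ F = (1/3, 1/3)
2. X is the midpoint of MF ⇒ X = (2/3, 1/6)
3. G is the midpoint of XA ⇒ G = (1/3, 1/12)
line GF meets MA at Z = (1/3, 0)
F = G + t·(Z−G) with t = -3, so GF:FZ = -3:4

GF:FZ = -3/4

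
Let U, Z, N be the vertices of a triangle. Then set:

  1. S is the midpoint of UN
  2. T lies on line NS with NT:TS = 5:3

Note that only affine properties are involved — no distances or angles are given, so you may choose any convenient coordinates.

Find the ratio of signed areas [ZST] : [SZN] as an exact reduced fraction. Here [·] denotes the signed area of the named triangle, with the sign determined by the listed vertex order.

Choose coordinates U = (0, 0), Z = (1, 0), N = (0, 1).
1. S is the midpoint of UN ⇒ S = (0, 1/2)
2. T lies on line NS with NT:TS = 5:3 ⇒ T = (0, 11/16)
2·[ZST] = -3/16, 2·[SZN] = 1/2
[ZST]:[SZN] = -3/16:1/2 = -3/8

[ZST]:[SZN] = -3/8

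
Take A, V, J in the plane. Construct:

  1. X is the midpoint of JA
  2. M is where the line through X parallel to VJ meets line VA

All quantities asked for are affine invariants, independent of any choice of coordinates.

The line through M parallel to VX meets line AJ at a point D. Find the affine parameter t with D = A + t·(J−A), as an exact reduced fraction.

t = 1/4

Assign A = (0, 0), V = (1, 0), J = (0, 1) — the answer is frame-independent, so this choice is without loss of generality.
1. X is the midpoint of JA ⇒ X = (0, 1/2)
2. M is where the line through X parallel to VJ meets line VA ⇒ M = (1/2, 0)
through M parallel to VX: direction (-1, 1/2); meets AJ at D = (0, 1/4)
D = A + t·(J−A) with t = 1/4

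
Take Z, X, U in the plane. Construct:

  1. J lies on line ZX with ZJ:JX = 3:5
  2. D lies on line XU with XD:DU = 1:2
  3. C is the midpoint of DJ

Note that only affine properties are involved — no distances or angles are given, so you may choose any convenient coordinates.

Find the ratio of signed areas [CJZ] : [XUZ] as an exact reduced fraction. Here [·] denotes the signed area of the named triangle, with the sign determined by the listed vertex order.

[CJZ]:[XUZ] = -1/16

Work in coordinates with Z = (0, 0), X = (1, 0), U = (0, 1).
1. J lies on line ZX with ZJ:JX = 3:5 ⇒ J = (3/8, 0)
2. D lies on line XU with XD:DU = 1:2 ⇒ D = (2/3, 1/3)
3. C is the midpoint of DJ ⇒ C = (25/48, 1/6)
2·[CJZ] = -1/16, 2·[XUZ] = 1
[CJZ]:[XUZ] = -1/16:1 = -1/16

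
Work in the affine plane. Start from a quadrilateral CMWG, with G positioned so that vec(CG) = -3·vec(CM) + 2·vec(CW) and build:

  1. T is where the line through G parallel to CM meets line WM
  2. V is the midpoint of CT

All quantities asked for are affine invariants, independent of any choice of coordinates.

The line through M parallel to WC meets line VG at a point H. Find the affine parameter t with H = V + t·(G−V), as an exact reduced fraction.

t = -3/5

Set C = (0, 0), M = (1, 0), W = (0, 1), G = (-3, 2); any affine frame gives the same invariant.
1. T is where the line through G parallel to CM meets line WM ⇒ T = (-1, 2)
2. V is the midpoint of CT ⇒ V = (-1/2, 1)
through M parallel to WC: direction (0, -1); meets VG at H = (1, 2/5)
H = V + t·(G−V) with t = -3/5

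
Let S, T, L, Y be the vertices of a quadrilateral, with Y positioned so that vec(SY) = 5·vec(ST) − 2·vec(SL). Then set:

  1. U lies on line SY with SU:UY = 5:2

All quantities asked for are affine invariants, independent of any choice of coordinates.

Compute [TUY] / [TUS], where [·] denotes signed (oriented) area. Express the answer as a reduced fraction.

[TUY]:[TUS] = -2/5

Set S = (0, 0), T = (1, 0), L = (0, 1), Y = (5, -2); any affine frame gives the same invariant.
1. U lies on line SY with SU:UY = 5:2 ⇒ U = (25/7, -10/7)
2·[TUY] = 4/7, 2·[TUS] = -10/7
[TUY]:[TUS] = 4/7:-10/7 = -2/5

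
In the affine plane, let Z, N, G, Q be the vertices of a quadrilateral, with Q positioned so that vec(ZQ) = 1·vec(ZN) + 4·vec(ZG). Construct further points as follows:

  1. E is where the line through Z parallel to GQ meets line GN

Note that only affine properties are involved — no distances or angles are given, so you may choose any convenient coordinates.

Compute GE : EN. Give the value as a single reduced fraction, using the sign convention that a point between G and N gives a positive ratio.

Set Z = (0, 0), N = (1, 0), G = (0, 1), Q = (1, 4); any affine frame gives the same invariant.
1. E is where the line through Z parallel to GQ meets line GN ⇒ E = (1/4, 3/4)
E = G + t·(N−G) with t = 1/4, so GE:EN = t:(1−t) = 1/4:3/4

GE:EN = 1/3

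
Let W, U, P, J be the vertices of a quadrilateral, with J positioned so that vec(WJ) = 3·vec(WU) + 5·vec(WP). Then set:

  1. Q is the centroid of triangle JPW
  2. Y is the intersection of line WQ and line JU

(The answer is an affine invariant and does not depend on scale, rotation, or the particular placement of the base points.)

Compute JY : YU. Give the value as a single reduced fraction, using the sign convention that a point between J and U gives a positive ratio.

Set W = (0, 0), U = (1, 0), P = (0, 1), J = (3, 5); any affine frame gives the same invariant.
1. Q is the centroid of triangle JPW ⇒ Q = (1, 2)
2. Y is the intersection of line WQ and line JU ⇒ Y = (5, 10)
Y = J + t·(U−J) with t = -1, so JY:YU = t:(1−t) = -1:2

JY:YU = -1/2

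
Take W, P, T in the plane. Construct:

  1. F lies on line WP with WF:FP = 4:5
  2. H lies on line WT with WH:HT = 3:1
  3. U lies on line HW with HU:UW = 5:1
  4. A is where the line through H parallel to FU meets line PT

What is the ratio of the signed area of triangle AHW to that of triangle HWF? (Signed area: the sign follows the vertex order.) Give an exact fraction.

[AHW]:[HWF] = 18/23

Assign W = (0, 0), P = (1, 0), T = (0, 1) — the answer is frame-independent, so this choice is without loss of generality.
1. F lies on line WP with WF:FP = 4:5 ⇒ F = (4/9, 0)
2. H lies on line WT with WH:HT = 3:1 ⇒ H = (0, 3/4)
3. U lies on line HW with HU:UW = 5:1 ⇒ U = (0, 1/8)
4. A is where the line through H parallel to FU meets line PT ⇒ A = (8/23, 15/23)
2·[AHW] = 6/23, 2·[HWF] = 1/3
[AHW]:[HWF] = 6/23:1/3 = 18/23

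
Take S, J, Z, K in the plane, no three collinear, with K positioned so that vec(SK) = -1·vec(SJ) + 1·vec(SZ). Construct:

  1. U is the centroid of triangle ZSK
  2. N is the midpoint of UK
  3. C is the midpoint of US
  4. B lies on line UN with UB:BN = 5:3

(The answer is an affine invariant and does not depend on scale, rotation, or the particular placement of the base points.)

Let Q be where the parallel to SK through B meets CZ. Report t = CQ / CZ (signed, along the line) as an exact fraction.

t = 3/40

Set S = (0, 0), J = (1, 0), Z = (0, 1), K = (-1, 1); any affine frame gives the same invariant.
1. U is the centroid of triangle ZSK ⇒ U = (-1/3, 2/3)
2. N is the midpoint of UK ⇒ N = (-2/3, 5/6)
3. C is the midpoint of US ⇒ C = (-1/6, 1/3)
4. B lies on line UN with UB:BN = 5:3 ⇒ B = (-13/24, 37/48)
through B parallel to SK: direction (-1, 1); meets CZ at Q = (-37/240, 23/60)
Q = C + t·(Z−C) with t = 3/40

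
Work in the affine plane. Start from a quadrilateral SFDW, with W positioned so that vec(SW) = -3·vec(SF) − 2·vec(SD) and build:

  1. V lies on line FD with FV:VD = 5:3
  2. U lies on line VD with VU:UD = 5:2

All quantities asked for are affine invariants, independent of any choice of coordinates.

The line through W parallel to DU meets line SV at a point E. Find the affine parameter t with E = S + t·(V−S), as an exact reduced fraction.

t = -5

Choose coordinates S = (0, 0), F = (1, 0), D = (0, 1), W = (-3, -2).
1. V lies on line FD with FV:VD = 5:3 ⇒ V = (3/8, 5/8)
2. U lies on line VD with VU:UD = 5:2 ⇒ U = (3/28, 25/28)
through W parallel to DU: direction (3/28, -3/28); meets SV at E = (-15/8, -25/8)
E = S + t·(V−S) with t = -5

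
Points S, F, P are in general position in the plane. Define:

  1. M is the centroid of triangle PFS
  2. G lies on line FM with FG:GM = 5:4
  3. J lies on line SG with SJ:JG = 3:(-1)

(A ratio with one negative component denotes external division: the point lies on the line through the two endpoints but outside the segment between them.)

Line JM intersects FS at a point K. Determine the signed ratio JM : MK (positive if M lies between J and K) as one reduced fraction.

Assign S = (0, 0), F = (1, 0), P = (0, 1) — the answer is frame-independent, so this choice is without loss of generality.
1. M is the centroid of triangle PFS ⇒ M = (1/3, 1/3)
2. G lies on line FM with FG:GM = 5:4 ⇒ G = (17/27, 5/27)
3. J lies on line SG with SJ:JG = 3:(-1) ⇒ J = (17/18, 5/18)
line JM meets FS at K = (4, 0)
M = J + t·(K−J) with t = -1/5, so JM:MK = -1/5:6/5

JM:MK = -1/6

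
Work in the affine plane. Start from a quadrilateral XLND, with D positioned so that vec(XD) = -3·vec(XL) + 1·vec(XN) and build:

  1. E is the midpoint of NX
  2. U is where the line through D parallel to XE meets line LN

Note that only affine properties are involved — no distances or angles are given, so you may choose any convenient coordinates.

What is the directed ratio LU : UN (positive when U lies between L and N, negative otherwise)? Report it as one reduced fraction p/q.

Set X = (0, 0), L = (1, 0), N = (0, 1), D = (-3, 1); any affine frame gives the same invariant.
1. E is the midpoint of NX ⇒ E = (0, 1/2)
2. U is where the line through D parallel to XE meets line LN ⇒ U = (-3, 4)
U = L + t·(N−L) with t = 4, so LU:UN = t:(1−t) = 4:-3

LU:UN = -4/3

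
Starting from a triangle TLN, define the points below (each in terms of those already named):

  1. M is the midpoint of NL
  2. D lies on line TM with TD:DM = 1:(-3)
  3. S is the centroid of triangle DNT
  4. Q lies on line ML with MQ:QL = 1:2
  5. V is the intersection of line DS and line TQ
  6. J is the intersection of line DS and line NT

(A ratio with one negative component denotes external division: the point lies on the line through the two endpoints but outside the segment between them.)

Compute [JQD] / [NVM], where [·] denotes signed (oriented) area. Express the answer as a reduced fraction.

[JQD]:[NVM] = -5/6

Work in coordinates with T = (0, 0), L = (1, 0), N = (0, 1).
1. M is the midpoint of NL ⇒ M = (1/2, 1/2)
2. D lies on line TM with TD:DM = 1:(-3) ⇒ D = (-1/4, -1/4)
3. S is the centroid of triangle DNT ⇒ S = (-1/12, 1/4)
4. Q lies on line ML with MQ:QL = 1:2 ⇒ Q = (2/3, 1/3)
5. V is the intersection of line DS and line TQ ⇒ V = (-1/5, -1/10)
6. J is the intersection of line DS and line NT ⇒ J = (0, 1/2)
2·[JQD] = -13/24, 2·[NVM] = 13/20
[JQD]:[NVM] = -13/24:13/20 = -5/6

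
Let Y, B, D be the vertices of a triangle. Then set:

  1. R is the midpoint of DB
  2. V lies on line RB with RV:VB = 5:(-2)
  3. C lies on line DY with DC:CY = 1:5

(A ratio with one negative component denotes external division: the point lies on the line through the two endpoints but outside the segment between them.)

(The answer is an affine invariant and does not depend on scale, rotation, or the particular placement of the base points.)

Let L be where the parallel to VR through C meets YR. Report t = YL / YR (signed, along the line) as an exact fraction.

Assign Y = (0, 0), B = (1, 0), D = (0, 1) — the answer is frame-independent, so this choice is without loss of generality.
1. R is the midpoint of DB ⇒ R = (1/2, 1/2)
2. V lies on line RB with RV:VB = 5:(-2) ⇒ V = (4/3, -1/3)
3. C lies on line DY with DC:CY = 1:5 ⇒ C = (0, 5/6)
through C parallel to VR: direction (-5/6, 5/6); meets YR at L = (5/12, 5/12)
L = Y + t·(R−Y) with t = 5/6

t = 5/6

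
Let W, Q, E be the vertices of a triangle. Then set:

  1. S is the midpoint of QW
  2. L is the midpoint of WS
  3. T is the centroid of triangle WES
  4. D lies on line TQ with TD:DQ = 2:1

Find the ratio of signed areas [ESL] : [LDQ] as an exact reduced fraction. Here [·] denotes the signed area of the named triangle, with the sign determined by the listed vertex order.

[ESL]:[LDQ] = 3

Choose coordinates W = (0, 0), Q = (1, 0), E = (0, 1).
1. S is the midpoint of QW ⇒ S = (1/2, 0)
2. L is the midpoint of WS ⇒ L = (1/4, 0)
3. T is the centroid of triangle WES ⇒ T = (1/6, 1/3)
4. D lies on line TQ with TD:DQ = 2:1 ⇒ D = (13/18, 1/9)
2·[ESL] = -1/4, 2·[LDQ] = -1/12
[ESL]:[LDQ] = -1/4:-1/12 = 3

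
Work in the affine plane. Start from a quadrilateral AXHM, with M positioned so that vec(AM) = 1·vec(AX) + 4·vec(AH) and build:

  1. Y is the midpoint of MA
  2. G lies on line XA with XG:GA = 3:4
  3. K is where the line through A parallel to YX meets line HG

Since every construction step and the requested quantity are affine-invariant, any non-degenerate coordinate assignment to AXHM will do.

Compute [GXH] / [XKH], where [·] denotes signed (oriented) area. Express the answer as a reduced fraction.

[GXH]:[XKH] = 9/7

Choose coordinates A = (0, 0), X = (1, 0), H = (0, 1), M = (1, 4).
1. Y is the midpoint of MA ⇒ Y = (1/2, 2)
2. G lies on line XA with XG:GA = 3:4 ⇒ G = (4/7, 0)
3. K is where the line through A parallel to YX meets line HG ⇒ K = (-4/9, 16/9)
2·[GXH] = 3/7, 2·[XKH] = 1/3
[GXH]:[XKH] = 3/7:1/3 = 9/7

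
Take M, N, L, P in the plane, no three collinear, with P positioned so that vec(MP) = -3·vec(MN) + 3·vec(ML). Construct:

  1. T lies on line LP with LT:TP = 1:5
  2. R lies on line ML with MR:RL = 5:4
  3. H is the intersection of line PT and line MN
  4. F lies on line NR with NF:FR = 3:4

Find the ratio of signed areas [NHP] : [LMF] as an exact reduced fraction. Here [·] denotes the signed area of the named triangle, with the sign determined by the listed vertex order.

Work in coordinates with M = (0, 0), N = (1, 0), L = (0, 1), P = (-3, 3).
1. T lies on line LP with LT:TP = 1:5 ⇒ T = (-1/2, 4/3)
2. R lies on line ML with MR:RL = 5:4 ⇒ R = (0, 5/9)
3. H is the intersection of line PT and line MN ⇒ H = (3/2, 0)
4. F lies on line NR with NF:FR = 3:4 ⇒ F = (4/7, 5/21)
2·[NHP] = 3/2, 2·[LMF] = 4/7
[NHP]:[LMF] = 3/2:4/7 = 21/8

[NHP]:[LMF] = 21/8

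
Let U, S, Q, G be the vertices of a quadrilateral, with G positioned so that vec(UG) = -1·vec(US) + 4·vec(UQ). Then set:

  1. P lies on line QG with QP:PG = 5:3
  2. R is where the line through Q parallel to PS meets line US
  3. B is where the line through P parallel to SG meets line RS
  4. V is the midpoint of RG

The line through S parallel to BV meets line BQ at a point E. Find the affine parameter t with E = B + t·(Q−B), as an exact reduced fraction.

Work in coordinates with U = (0, 0), S = (1, 0), Q = (0, 1), G = (-1, 4).
1. P lies on line QG with QP:PG = 5:3 ⇒ P = (-5/8, 23/8)
2. R is where the line through Q parallel to PS meets line US ⇒ R = (13/23, 0)
3. B is where the line through P parallel to SG meets line RS ⇒ B = (13/16, 0)
4. V is the midpoint of RG ⇒ V = (-5/23, 2)
through S parallel to BV: direction (-379/368, 2); meets BQ at E = (1547/1168, -46/73)
E = B + t·(Q−B) with t = -46/73

t = -46/73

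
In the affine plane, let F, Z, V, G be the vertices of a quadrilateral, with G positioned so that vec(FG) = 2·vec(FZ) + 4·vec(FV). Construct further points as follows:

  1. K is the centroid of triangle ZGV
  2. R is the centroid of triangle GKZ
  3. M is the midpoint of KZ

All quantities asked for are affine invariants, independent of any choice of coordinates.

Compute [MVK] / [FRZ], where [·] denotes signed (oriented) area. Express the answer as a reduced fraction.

Set F = (0, 0), Z = (1, 0), V = (0, 1), G = (2, 4); any affine frame gives the same invariant.
1. K is the centroid of triangle ZGV ⇒ K = (1, 5/3)
2. R is the centroid of triangle GKZ ⇒ R = (4/3, 17/9)
3. M is the midpoint of KZ ⇒ M = (1, 5/6)
2·[MVK] = -5/6, 2·[FRZ] = -17/9
[MVK]:[FRZ] = -5/6:-17/9 = 15/34

[MVK]:[FRZ] = 15/34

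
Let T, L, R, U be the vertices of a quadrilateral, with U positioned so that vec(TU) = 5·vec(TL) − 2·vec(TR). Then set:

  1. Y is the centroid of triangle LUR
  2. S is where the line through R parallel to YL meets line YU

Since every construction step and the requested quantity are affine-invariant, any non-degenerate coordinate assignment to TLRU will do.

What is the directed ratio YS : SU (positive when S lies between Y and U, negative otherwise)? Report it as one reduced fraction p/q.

Choose coordinates T = (0, 0), L = (1, 0), R = (0, 1), U = (5, -2).
1. Y is the centroid of triangle LUR ⇒ Y = (2, -1/3)
2. S is where the line through R parallel to YL meets line YU ⇒ S = (-1, 4/3)
S = Y + t·(U−Y) with t = -1, so YS:SU = t:(1−t) = -1:2

YS:SU = -1/2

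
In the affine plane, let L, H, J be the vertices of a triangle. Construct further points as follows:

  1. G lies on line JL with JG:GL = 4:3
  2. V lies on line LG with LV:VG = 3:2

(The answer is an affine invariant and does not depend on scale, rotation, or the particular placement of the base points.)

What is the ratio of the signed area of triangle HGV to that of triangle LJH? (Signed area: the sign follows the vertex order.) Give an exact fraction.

Assign L = (0, 0), H = (1, 0), J = (0, 1) — the answer is frame-independent, so this choice is without loss of generality.
1. G lies on line JL with JG:GL = 4:3 ⇒ G = (0, 3/7)
2. V lies on line LG with LV:VG = 3:2 ⇒ V = (0, 9/35)
2·[HGV] = 6/35, 2·[LJH] = -1
[HGV]:[LJH] = 6/35:-1 = -6/35

[HGV]:[LJH] = -6/35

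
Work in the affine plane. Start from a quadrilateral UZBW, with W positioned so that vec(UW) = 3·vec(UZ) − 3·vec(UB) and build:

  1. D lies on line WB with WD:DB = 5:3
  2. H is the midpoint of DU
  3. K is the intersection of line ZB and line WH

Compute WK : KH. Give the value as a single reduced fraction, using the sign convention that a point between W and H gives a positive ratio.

WK:KH = -16/11

Set U = (0, 0), Z = (1, 0), B = (0, 1), W = (3, -3); any affine frame gives the same invariant.
1. D lies on line WB with WD:DB = 5:3 ⇒ D = (9/8, -1/2)
2. H is the midpoint of DU ⇒ H = (9/16, -1/4)
3. K is the intersection of line ZB and line WH ⇒ K = (-24/5, 29/5)
K = W + t·(H−W) with t = 16/5, so WK:KH = t:(1−t) = 16/5:-11/5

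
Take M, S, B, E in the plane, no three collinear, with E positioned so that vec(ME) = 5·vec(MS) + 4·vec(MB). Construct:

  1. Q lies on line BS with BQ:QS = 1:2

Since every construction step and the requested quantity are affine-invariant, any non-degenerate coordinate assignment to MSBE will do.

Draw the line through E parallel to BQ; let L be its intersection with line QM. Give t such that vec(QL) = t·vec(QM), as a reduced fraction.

Work in coordinates with M = (0, 0), S = (1, 0), B = (0, 1), E = (5, 4).
1. Q lies on line BS with BQ:QS = 1:2 ⇒ Q = (1/3, 2/3)
through E parallel to BQ: direction (1/3, -1/3); meets QM at L = (3, 6)
L = Q + t·(M−Q) with t = -8

t = -8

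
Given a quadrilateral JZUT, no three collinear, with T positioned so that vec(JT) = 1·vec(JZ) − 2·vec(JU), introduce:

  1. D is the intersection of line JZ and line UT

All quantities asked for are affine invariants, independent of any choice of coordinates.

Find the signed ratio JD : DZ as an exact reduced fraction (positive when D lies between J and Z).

Set J = (0, 0), Z = (1, 0), U = (0, 1), T = (1, -2); any affine frame gives the same invariant.
1. D is the intersection of line JZ and line UT ⇒ D = (1/3, 0)
D = J + t·(Z−J) with t = 1/3, so JD:DZ = t:(1−t) = 1/3:2/3

JD:DZ = 1/2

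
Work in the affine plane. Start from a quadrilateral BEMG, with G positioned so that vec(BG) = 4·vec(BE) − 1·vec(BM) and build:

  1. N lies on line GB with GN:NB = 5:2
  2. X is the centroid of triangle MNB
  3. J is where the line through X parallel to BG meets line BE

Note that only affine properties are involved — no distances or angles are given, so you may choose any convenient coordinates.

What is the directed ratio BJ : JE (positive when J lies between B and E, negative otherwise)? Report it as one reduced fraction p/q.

BJ:JE = -4

Set B = (0, 0), E = (1, 0), M = (0, 1), G = (4, -1); any affine frame gives the same invariant.
1. N lies on line GB with GN:NB = 5:2 ⇒ N = (8/7, -2/7)
2. X is the centroid of triangle MNB ⇒ X = (8/21, 5/21)
3. J is where the line through X parallel to BG meets line BE ⇒ J = (4/3, 0)
J = B + t·(E−B) with t = 4/3, so BJ:JE = t:(1−t) = 4/3:-1/3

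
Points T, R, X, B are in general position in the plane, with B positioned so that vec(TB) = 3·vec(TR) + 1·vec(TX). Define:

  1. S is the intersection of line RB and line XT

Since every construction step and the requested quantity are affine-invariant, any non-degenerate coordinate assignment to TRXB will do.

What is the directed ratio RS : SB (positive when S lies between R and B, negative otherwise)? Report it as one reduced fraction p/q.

Choose coordinates T = (0, 0), R = (1, 0), X = (0, 1), B = (3, 1).
1. S is the intersection of line RB and line XT ⇒ S = (0, -1/2)
S = R + t·(B−R) with t = -1/2, so RS:SB = t:(1−t) = -1/2:3/2

RS:SB = -1/3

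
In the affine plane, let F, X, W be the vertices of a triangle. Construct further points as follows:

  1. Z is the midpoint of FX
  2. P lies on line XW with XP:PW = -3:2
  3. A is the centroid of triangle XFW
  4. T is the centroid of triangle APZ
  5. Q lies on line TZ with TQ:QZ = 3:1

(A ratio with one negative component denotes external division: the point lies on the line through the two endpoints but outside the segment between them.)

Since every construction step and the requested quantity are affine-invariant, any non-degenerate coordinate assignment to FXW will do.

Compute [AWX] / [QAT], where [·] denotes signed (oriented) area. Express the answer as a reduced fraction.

[AWX]:[QAT] = -4

Set F = (0, 0), X = (1, 0), W = (0, 1); any affine frame gives the same invariant.
1. Z is the midpoint of FX ⇒ Z = (1/2, 0)
2. P lies on line XW with XP:PW = -3:2 ⇒ P = (-2, 3)
3. A is the centroid of triangle XFW ⇒ A = (1/3, 1/3)
4. T is the centroid of triangle APZ ⇒ T = (-7/18, 10/9)
5. Q lies on line TZ with TQ:QZ = 3:1 ⇒ Q = (5/18, 5/18)
2·[AWX] = -1/3, 2·[QAT] = 1/12
[AWX]:[QAT] = -1/3:1/12 = -4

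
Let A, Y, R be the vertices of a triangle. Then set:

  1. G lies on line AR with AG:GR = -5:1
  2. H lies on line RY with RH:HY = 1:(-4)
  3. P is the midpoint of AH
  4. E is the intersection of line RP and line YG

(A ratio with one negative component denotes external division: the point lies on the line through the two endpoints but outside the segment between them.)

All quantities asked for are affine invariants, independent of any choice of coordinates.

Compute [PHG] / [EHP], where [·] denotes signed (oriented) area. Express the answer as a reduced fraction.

Work in coordinates with A = (0, 0), Y = (1, 0), R = (0, 1).
1. G lies on line AR with AG:GR = -5:1 ⇒ G = (0, 5/4)
2. H lies on line RY with RH:HY = 1:(-4) ⇒ H = (-1/3, 4/3)
3. P is the midpoint of AH ⇒ P = (-1/6, 2/3)
4. E is the intersection of line RP and line YG ⇒ E = (1/13, 15/13)
2·[PHG] = -5/24, 2·[EHP] = 19/78
[PHG]:[EHP] = -5/24:19/78 = -65/76

[PHG]:[EHP] = -65/76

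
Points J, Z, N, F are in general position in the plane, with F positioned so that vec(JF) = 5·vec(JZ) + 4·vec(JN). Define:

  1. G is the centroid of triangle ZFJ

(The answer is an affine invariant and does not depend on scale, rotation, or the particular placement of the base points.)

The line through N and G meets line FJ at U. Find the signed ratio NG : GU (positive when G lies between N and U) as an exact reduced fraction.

NG:GU = -19/4

Work in coordinates with J = (0, 0), Z = (1, 0), N = (0, 1), F = (5, 4).
1. G is the centroid of triangle ZFJ ⇒ G = (2, 4/3)
line NG meets FJ at U = (30/19, 24/19)
G = N + t·(U−N) with t = 19/15, so NG:GU = 19/15:-4/15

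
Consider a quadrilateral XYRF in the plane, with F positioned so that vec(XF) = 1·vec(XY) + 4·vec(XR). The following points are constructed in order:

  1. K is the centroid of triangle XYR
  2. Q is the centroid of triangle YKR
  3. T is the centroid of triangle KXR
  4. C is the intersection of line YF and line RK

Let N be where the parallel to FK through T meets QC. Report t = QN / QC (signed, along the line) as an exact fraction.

t = -11/27

Choose coordinates X = (0, 0), Y = (1, 0), R = (0, 1), F = (1, 4).
1. K is the centroid of triangle XYR ⇒ K = (1/3, 1/3)
2. Q is the centroid of triangle YKR ⇒ Q = (4/9, 4/9)
3. T is the centroid of triangle KXR ⇒ T = (1/9, 4/9)
4. C is the intersection of line YF and line RK ⇒ C = (1, -1)
through T parallel to FK: direction (-2/3, -11/3); meets QC at N = (53/243, 251/243)
N = Q + t·(C−Q) with t = -11/27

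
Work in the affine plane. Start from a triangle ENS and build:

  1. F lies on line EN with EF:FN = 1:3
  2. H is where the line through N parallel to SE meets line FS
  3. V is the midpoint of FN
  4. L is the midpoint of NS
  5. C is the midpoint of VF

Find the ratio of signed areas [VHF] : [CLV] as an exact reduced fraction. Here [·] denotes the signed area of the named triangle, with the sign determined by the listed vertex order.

[VHF]:[CLV] = 12

Set E = (0, 0), N = (1, 0), S = (0, 1); any affine frame gives the same invariant.
1. F lies on line EN with EF:FN = 1:3 ⇒ F = (1/4, 0)
2. H is where the line through N parallel to SE meets line FS ⇒ H = (1, -3)
3. V is the midpoint of FN ⇒ V = (5/8, 0)
4. L is the midpoint of NS ⇒ L = (1/2, 1/2)
5. C is the midpoint of VF ⇒ C = (7/16, 0)
2·[VHF] = -9/8, 2·[CLV] = -3/32
[VHF]:[CLV] = -9/8:-3/32 = 12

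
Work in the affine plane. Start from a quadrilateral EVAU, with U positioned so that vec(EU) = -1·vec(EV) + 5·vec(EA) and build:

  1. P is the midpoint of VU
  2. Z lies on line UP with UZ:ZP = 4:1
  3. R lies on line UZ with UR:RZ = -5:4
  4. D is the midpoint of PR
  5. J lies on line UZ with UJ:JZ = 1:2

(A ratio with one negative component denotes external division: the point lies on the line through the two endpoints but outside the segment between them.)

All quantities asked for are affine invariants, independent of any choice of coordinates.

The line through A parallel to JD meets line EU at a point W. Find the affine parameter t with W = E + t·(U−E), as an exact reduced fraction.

Set E = (0, 0), V = (1, 0), A = (0, 1), U = (-1, 5); any affine frame gives the same invariant.
1. P is the midpoint of VU ⇒ P = (0, 5/2)
2. Z lies on line UP with UZ:ZP = 4:1 ⇒ Z = (-1/5, 3)
3. R lies on line UZ with UR:RZ = -5:4 ⇒ R = (3, -5)
4. D is the midpoint of PR ⇒ D = (3/2, -5/4)
5. J lies on line UZ with UJ:JZ = 1:2 ⇒ J = (-11/15, 13/3)
through A parallel to JD: direction (67/30, -67/12); meets EU at W = (-2/5, 2)
W = E + t·(U−E) with t = 2/5

t = 2/5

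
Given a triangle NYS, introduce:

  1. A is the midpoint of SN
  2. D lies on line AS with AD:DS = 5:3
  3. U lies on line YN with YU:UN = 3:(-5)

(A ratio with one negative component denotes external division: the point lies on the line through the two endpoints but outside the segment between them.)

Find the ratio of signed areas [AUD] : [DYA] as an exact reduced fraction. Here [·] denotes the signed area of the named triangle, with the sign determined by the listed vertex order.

Work in coordinates with N = (0, 0), Y = (1, 0), S = (0, 1).
1. A is the midpoint of SN ⇒ A = (0, 1/2)
2. D lies on line AS with AD:DS = 5:3 ⇒ D = (0, 13/16)
3. U lies on line YN with YU:UN = 3:(-5) ⇒ U = (5/2, 0)
2·[AUD] = 25/32, 2·[DYA] = -5/16
[AUD]:[DYA] = 25/32:-5/16 = -5/2

[AUD]:[DYA] = -5/2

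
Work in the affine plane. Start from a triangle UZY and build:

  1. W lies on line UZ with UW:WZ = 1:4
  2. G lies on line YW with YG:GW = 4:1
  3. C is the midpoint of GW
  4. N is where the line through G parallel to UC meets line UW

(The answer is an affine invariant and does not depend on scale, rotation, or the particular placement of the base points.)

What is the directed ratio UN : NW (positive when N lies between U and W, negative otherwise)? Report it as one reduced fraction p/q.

Set U = (0, 0), Z = (1, 0), Y = (0, 1); any affine frame gives the same invariant.
1. W lies on line UZ with UW:WZ = 1:4 ⇒ W = (1/5, 0)
2. G lies on line YW with YG:GW = 4:1 ⇒ G = (4/25, 1/5)
3. C is the midpoint of GW ⇒ C = (9/50, 1/10)
4. N is where the line through G parallel to UC meets line UW ⇒ N = (-1/5, 0)
N = U + t·(W−U) with t = -1, so UN:NW = t:(1−t) = -1:2

UN:NW = -1/2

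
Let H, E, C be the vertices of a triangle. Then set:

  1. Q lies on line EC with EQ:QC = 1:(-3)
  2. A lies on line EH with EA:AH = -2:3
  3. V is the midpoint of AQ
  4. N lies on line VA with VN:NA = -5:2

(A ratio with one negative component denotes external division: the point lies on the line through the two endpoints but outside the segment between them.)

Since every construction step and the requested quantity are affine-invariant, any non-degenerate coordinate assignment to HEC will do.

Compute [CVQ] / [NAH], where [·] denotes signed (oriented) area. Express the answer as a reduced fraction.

Work in coordinates with H = (0, 0), E = (1, 0), C = (0, 1).
1. Q lies on line EC with EQ:QC = 1:(-3) ⇒ Q = (3/2, -1/2)
2. A lies on line EH with EA:AH = -2:3 ⇒ A = (3, 0)
3. V is the midpoint of AQ ⇒ V = (9/4, -1/4)
4. N lies on line VA with VN:NA = -5:2 ⇒ N = (7/2, 1/6)
2·[CVQ] = -3/2, 2·[NAH] = -1/2
[CVQ]:[NAH] = -3/2:-1/2 = 3

[CVQ]:[NAH] = 3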